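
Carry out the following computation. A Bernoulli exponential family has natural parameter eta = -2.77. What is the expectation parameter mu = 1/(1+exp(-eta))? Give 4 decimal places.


Dual coordinate (expectation parameter) for Bernoulli:
mu = 1/(1+exp(-eta)).
eta = -2.77.
exp(-eta) = exp(2.77) = 15.958634.
mu = 1/(1+15.958634) = 0.0590

0.0590


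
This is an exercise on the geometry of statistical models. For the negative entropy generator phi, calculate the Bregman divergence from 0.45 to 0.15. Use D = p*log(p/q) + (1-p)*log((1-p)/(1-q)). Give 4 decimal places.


Bregman divergence with negative entropy generator:
D = p*log(p/q) + (1-p)*log((1-p)/(1-q)).
p = 0.45, q = 0.15.
p*log(p/q) = 0.45*log(0.45/0.15) = 0.494376.
(1-p)*log((1-p)/(1-q)) = 0.55*log(0.55/0.85) = -0.239425.
D = 0.494376 + -0.239425 = 0.2550

0.2550


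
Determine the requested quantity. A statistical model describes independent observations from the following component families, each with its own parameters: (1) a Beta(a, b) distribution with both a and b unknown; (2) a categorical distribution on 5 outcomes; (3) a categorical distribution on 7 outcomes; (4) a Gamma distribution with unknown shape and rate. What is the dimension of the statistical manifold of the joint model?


The dimension of a statistical manifold equals the number of free
(independent) real parameters of the model. For a product of independent
blocks the parameter counts add.
- Beta (a, b): 2.
- categorical on 5 outcomes (probabilities sum to 1): 5-1 = 4.
- categorical on 7 outcomes (probabilities sum to 1): 7-1 = 6.
- Gamma (shape, rate): 2.
Total = 2 + 4 + 6 + 2 = 14.
Dimension = 14

14


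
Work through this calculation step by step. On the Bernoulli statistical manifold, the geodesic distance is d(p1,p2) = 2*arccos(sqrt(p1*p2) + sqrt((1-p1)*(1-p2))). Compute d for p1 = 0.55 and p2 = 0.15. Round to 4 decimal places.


Geodesic distance on Bernoulli manifold:
d(p1,p2) = 2*arccos(sqrt(p1*p2) + sqrt((1-p1)*(1-p2))).
sqrt(p1*p2) = sqrt(0.55*0.15) = 0.287228.
sqrt((1-p1)*(1-p2)) = sqrt(0.45*0.85) = 0.618466.
arg = 0.287228 + 0.618466 = 0.905694.
d = 2*arccos(0.905694) = 0.8756

0.8756


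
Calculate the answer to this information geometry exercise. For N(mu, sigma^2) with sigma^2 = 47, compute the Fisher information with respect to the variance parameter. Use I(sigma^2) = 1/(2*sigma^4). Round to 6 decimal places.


Fisher information for variance: I(sigma^2) = 1/(2*sigma^4).
sigma^2 = 47, so sigma^4 = 2209.
I = 1/(2*2209) = 1/4418 = 0.000226

0.000226


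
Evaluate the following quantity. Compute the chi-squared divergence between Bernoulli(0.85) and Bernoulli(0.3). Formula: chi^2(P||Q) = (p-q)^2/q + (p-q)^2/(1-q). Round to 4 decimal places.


Chi-squared divergence between Bernoulli distributions:
chi^2 = (p-q)^2/q + (p-q)^2/(1-q).
p = 0.85, q = 0.3, p-q = 0.55.
(p-q)^2 = 0.3025.
term1 = 0.3025/0.3 = 1.008333.
term2 = 0.3025/0.7 = 0.432143.
chi^2 = 1.008333 + 0.432143 = 1.4405

1.4405


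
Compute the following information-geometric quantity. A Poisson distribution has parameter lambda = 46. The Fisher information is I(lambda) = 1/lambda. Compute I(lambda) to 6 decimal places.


Fisher information for Poisson: I(lambda) = 1/lambda.
lambda = 46.
I(lambda) = 1/46 = 0.021739

0.021739


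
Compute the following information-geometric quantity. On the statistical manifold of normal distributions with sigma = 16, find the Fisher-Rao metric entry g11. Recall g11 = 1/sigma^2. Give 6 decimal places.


For the 2-parameter normal family, the Fisher metric has:
  g11 = 1/sigma^2, g22 = 2/sigma^2.
sigma = 16, sigma^2 = 256.
g11 = 0.003906

0.003906


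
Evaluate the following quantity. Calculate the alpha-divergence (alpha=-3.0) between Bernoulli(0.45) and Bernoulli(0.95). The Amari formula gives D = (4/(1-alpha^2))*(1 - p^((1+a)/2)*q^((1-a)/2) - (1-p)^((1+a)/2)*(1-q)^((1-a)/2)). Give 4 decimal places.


Amari alpha-divergence:
D = (4/(1-alpha^2))*(1 - p^((1+a)/2)*q^((1-a)/2) - (1-p)^((1+a)/2)*(1-q)^((1-a)/2)).
alpha = -3.0, p = 0.45, q = 0.95.
e1 = (1+alpha)/2 = -1.0, e2 = (1-alpha)/2 = 2.0.
t1 = p^e1 * q^e2 = 0.45^-1.0 * 0.95^2.0 = 2.005556.
t2 = (1-p)^e1 * (1-q)^e2 = 0.55^-1.0 * 0.05^2.0 = 0.004545.
4/(1-alpha^2) = -0.5.
D = -0.5*(1 - 2.005556 - 0.004545) = 0.5051

0.5051


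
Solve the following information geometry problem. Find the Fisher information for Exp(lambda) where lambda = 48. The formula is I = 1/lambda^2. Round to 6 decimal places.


Fisher information for exponential: I(lambda) = 1/lambda^2.
lambda = 48, lambda^2 = 2304.
I = 1/2304 = 0.000434

0.000434


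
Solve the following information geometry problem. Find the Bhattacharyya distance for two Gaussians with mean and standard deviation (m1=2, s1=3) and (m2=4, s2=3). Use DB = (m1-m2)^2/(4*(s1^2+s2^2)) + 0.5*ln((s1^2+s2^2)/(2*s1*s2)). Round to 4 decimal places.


Bhattacharyya distance between two Gaussians:
DB = (m1-m2)^2/(4*(s1^2+s2^2)) + (1/2)*ln((s1^2+s2^2)/(2*s1*s2)).
(m1-m2)^2 = (-2)^2 = 4.
s1^2+s2^2 = 9 + 9 = 18.
term1 = 4/72 = 0.055556.
term2 = 0.5*ln(18/18.0) = 0.0.
DB = 0.055556 + 0.0 = 0.0556

0.0556


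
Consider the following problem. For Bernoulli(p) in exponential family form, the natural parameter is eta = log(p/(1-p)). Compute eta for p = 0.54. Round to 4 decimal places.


Natural parameter for Bernoulli: eta = log(p/(1-p)).
p = 0.54, 1-p = 0.46.
p/(1-p) = 1.173913.
eta = log(1.173913) = 0.1603

0.1603


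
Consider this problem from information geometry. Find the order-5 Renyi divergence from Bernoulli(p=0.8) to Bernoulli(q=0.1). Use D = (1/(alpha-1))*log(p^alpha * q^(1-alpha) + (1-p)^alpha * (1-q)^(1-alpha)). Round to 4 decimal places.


Renyi divergence of order alpha between Bernoulli distributions:
D = (1/(alpha-1))*log(p^alpha * q^(1-alpha) + (1-p)^alpha * (1-q)^(1-alpha)).
alpha = 5, p = 0.8, q = 0.1.
p^alpha * q^(1-alpha) = 0.8^5 * 0.1^-4 = 3276.8.
(1-p)^alpha * (1-q)^(1-alpha) = 0.2^5 * 0.9^-4 = 0.000488.
sum = 3276.8 + 0.000488 = 3276.800488.
D = (1/4)*log(3276.800488) = 2.0237

2.0237


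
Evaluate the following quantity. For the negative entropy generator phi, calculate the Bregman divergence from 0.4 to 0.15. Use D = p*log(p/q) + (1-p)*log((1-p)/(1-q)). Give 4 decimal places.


Bregman divergence with negative entropy generator:
D = p*log(p/q) + (1-p)*log((1-p)/(1-q)).
p = 0.4, q = 0.15.
p*log(p/q) = 0.4*log(0.4/0.15) = 0.392332.
(1-p)*log((1-p)/(1-q)) = 0.6*log(0.6/0.85) = -0.208984.
D = 0.392332 + -0.208984 = 0.1833

0.1833


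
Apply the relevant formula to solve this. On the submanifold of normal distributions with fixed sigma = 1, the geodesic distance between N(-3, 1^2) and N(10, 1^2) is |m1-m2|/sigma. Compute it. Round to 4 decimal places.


On the fixed-variance normal subfamily, geodesic distance = |m1-m2|/sigma.
|-3 - 10| = 13.
sigma = 1.
d = 13/1 = 13.0000

13.0000


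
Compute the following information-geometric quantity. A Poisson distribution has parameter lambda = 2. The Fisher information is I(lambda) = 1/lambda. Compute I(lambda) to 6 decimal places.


Fisher information for Poisson: I(lambda) = 1/lambda.
lambda = 2.
I(lambda) = 1/2 = 0.500000

0.500000


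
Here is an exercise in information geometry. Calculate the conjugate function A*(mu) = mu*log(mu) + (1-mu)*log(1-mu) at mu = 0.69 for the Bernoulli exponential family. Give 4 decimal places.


Legendre transform for Bernoulli:
A*(mu) = mu*log(mu) + (1-mu)*log(1-mu).
mu = 0.69, 1-mu = 0.31.
mu*log(mu) = 0.69*log(0.69) = -0.256034.
(1-mu)*log(1-mu) = 0.31*log(0.31) = -0.363067.
A* = -0.256034 + -0.363067 = -0.6191

-0.6191


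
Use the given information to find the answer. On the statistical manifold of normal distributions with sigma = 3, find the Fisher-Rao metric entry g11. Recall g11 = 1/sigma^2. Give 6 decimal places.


For the 2-parameter normal family, the Fisher metric has:
  g11 = 1/sigma^2, g22 = 2/sigma^2.
sigma = 3, sigma^2 = 9.
g11 = 0.111111

0.111111


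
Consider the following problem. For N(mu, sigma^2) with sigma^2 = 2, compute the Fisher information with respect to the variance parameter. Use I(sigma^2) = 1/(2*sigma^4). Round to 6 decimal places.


Fisher information for variance: I(sigma^2) = 1/(2*sigma^4).
sigma^2 = 2, so sigma^4 = 4.
I = 1/(2*4) = 1/8 = 0.125000

0.125000


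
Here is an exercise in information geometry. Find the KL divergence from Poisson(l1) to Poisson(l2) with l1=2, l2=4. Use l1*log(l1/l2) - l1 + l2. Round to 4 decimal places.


KL divergence for Poisson:
KL = l1*log(l1/l2) - l1 + l2.
l1 = 2, l2 = 4.
log(2/4) = -0.693147.
l1*log(l1/l2) = 2 * -0.693147 = -1.386294.
KL = -1.386294 - 2 + 4 = 0.6137

0.6137


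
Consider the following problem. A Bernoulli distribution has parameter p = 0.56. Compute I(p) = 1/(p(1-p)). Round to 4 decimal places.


For Bernoulli(p), Fisher information is I(p) = 1/(p*(1-p)).
p = 0.56, 1-p = 0.44.
p*(1-p) = 0.2464.
I(p) = 1/0.2464 = 4.0584

4.0584


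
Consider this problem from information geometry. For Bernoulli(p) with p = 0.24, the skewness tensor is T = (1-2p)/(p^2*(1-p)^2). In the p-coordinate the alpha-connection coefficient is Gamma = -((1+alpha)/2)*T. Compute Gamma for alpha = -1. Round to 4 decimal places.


Skewness (Amari-Chentsov) tensor: T = (1-2p)/(p^2*(1-p)^2).
p = 0.24, 1-2p = 0.52, p^2 = 0.0576, (1-p)^2 = 0.5776.
T = 0.52/(0.0576 * 0.5776) = 15.629809.
In the p-coordinate, Gamma^(alpha) = Gamma^(0) - (alpha/2)*T with Gamma^(0) = (1/2)*g'(p) = -T/2,
so Gamma^(alpha) = -((1+alpha)/2)*T.
alpha = -1, -(1+alpha)/2 = 0.0.
Gamma = 0.0 * 15.629809 = 0.0000

0.0000


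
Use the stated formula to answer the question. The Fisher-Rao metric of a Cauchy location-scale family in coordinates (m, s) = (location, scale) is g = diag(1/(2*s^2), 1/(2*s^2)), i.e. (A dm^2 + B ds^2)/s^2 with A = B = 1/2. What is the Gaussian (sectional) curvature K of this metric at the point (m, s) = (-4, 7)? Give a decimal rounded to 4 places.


The metric has the form g = (A dm^2 + B ds^2)/s^2 with A = 1/2, B = 1/2.
Substitute u = sqrt(A/B)*m: g = B*(du^2 + ds^2)/s^2, i.e. B times the
Poincare upper half-plane metric, which has constant Gaussian curvature -1.
Scaling a 2D metric by a constant c divides the Gaussian curvature by c,
so K = -1/B = -1/(1/2) = -2.0000 everywhere (the point (m, s) = (-4, 7) is irrelevant:
the curvature is constant).
The requested Gaussian curvature is K = -2.0000.

-2.0000


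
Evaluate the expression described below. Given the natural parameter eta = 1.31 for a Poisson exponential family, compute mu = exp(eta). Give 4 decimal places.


Expectation parameter for Poisson exponential family:
mu = exp(eta).
eta = 1.31.
mu = exp(1.31) = 3.7062

3.7062


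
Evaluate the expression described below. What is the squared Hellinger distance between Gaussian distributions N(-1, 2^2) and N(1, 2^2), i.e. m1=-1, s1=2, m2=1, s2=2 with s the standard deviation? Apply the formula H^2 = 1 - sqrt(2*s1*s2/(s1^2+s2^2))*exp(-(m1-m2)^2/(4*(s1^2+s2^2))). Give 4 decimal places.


Squared Hellinger distance for Gaussians:
H^2 = 1 - sqrt(2*s1*s2/(s1^2+s2^2)) * exp(-(m1-m2)^2/(4*(s1^2+s2^2))).
s1^2 = 4, s2^2 = 4, s1^2+s2^2 = 8.
sqrt(2*2*2/(8)) = 1.0.
(m1-m2)^2 = (-2)^2 = 4.
exp(-4/(4*8)) = exp(-0.125) = 0.882497.
H^2 = 1 - 1.0*0.882497 = 0.1175

0.1175


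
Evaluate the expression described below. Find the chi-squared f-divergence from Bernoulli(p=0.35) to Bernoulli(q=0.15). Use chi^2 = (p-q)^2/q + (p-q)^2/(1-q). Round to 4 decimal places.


Chi-squared divergence between Bernoulli distributions:
chi^2 = (p-q)^2/q + (p-q)^2/(1-q).
p = 0.35, q = 0.15, p-q = 0.2.
(p-q)^2 = 0.04.
term1 = 0.04/0.15 = 0.266667.
term2 = 0.04/0.85 = 0.047059.
chi^2 = 0.266667 + 0.047059 = 0.3137

0.3137


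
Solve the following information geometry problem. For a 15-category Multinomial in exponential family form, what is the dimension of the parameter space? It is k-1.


Exponential family dimension calculation:
For Multinomial with k=15 categories, dim = k-1 = 14.

14


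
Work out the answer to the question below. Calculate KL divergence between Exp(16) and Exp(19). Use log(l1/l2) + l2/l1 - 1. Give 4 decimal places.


KL divergence for exponential family:
KL = log(l1/l2) + l2/l1 - 1.
log(16/19) = -0.17185.
19/16 = 1.1875.
KL = -0.17185 + 1.1875 - 1 = 0.0156

0.0156


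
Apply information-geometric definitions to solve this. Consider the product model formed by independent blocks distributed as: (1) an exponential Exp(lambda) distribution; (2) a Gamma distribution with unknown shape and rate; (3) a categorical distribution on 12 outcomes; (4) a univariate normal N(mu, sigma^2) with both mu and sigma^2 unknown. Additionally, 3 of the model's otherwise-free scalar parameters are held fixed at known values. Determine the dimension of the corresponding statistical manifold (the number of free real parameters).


The dimension of a statistical manifold equals the number of free
(independent) real parameters of the model. For a product of independent
blocks the parameter counts add.
- exponential (lambda): 1.
- Gamma (shape, rate): 2.
- categorical on 12 outcomes (probabilities sum to 1): 12-1 = 11.
- normal (mu, sigma^2): 2.
Total = 1 + 2 + 11 + 2 = 16.
3 parameter(s) fixed at known values: 16 - 3 = 13.
Dimension = 13

13


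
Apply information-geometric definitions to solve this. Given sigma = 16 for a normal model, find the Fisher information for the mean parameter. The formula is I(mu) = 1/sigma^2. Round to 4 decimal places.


The Fisher information for the mean of a normal distribution is I(mu) = 1/sigma^2.
sigma = 16, so sigma^2 = 256.
I(mu) = 1/256 = 0.0039

0.0039


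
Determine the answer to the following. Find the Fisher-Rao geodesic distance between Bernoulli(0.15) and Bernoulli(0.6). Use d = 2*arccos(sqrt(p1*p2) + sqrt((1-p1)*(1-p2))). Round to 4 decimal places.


Geodesic distance on Bernoulli manifold:
d(p1,p2) = 2*arccos(sqrt(p1*p2) + sqrt((1-p1)*(1-p2))).
sqrt(p1*p2) = sqrt(0.15*0.6) = 0.3.
sqrt((1-p1)*(1-p2)) = sqrt(0.85*0.4) = 0.583095.
arg = 0.3 + 0.583095 = 0.883095.
d = 2*arccos(0.883095) = 0.9768

0.9768


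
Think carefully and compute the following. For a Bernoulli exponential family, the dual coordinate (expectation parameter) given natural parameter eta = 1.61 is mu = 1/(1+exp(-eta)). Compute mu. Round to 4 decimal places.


Dual coordinate (expectation parameter) for Bernoulli:
mu = 1/(1+exp(-eta)).
eta = 1.61.
exp(-eta) = exp(-1.61) = 0.199888.
mu = 1/(1+0.199888) = 0.8334

0.8334


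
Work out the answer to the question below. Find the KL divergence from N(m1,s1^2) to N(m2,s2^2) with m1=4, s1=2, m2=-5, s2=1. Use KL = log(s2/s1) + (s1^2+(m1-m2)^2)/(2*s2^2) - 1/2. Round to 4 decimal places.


KL divergence between normal distributions:
KL = log(s2/s1) + (s1^2 + (m1-m2)^2)/(2*s2^2) - 1/2.
log(1/2) = -0.693147.
(2^2 + (4--5)^2)/(2*1^2) = (4 + 81)/2 = 42.5.
KL = -0.693147 + 42.5 - 0.5 = 41.3069

41.3069


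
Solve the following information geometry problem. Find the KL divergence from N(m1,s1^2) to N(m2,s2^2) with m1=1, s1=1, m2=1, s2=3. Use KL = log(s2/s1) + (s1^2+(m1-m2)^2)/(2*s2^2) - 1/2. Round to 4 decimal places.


KL divergence between normal distributions:
KL = log(s2/s1) + (s1^2 + (m1-m2)^2)/(2*s2^2) - 1/2.
log(3/1) = 1.098612.
(1^2 + (1-1)^2)/(2*3^2) = (1 + 0)/18 = 0.055556.
KL = 1.098612 + 0.055556 - 0.5 = 0.6542

0.6542


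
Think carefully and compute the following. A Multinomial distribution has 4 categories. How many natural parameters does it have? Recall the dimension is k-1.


Exponential family dimension calculation:
For Multinomial with k=4 categories, dim = k-1 = 3.

3


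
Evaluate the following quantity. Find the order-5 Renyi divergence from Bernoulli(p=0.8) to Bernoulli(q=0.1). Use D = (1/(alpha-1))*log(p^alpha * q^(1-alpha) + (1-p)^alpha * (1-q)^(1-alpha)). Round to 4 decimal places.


Renyi divergence of order alpha between Bernoulli distributions:
D = (1/(alpha-1))*log(p^alpha * q^(1-alpha) + (1-p)^alpha * (1-q)^(1-alpha)).
alpha = 5, p = 0.8, q = 0.1.
p^alpha * q^(1-alpha) = 0.8^5 * 0.1^-4 = 3276.8.
(1-p)^alpha * (1-q)^(1-alpha) = 0.2^5 * 0.9^-4 = 0.000488.
sum = 3276.8 + 0.000488 = 3276.800488.
D = (1/4)*log(3276.800488) = 2.0237

2.0237


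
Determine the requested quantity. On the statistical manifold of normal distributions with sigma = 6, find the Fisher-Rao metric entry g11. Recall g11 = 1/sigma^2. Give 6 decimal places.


For the 2-parameter normal family, the Fisher metric has:
  g11 = 1/sigma^2, g22 = 2/sigma^2.
sigma = 6, sigma^2 = 36.
g11 = 0.027778

0.027778


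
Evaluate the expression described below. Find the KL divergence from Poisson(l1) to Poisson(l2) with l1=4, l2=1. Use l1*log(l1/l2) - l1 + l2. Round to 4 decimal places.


KL divergence for Poisson:
KL = l1*log(l1/l2) - l1 + l2.
l1 = 4, l2 = 1.
log(4/1) = 1.386294.
l1*log(l1/l2) = 4 * 1.386294 = 5.545177.
KL = 5.545177 - 4 + 1 = 2.5452

2.5452


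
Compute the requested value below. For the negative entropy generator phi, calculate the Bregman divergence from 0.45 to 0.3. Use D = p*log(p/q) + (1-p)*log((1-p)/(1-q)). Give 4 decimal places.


Bregman divergence with negative entropy generator:
D = p*log(p/q) + (1-p)*log((1-p)/(1-q)).
p = 0.45, q = 0.3.
p*log(p/q) = 0.45*log(0.45/0.3) = 0.182459.
(1-p)*log((1-p)/(1-q)) = 0.55*log(0.55/0.7) = -0.132639.
D = 0.182459 + -0.132639 = 0.0498

0.0498


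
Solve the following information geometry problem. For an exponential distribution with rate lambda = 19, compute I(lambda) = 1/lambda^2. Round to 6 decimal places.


Fisher information for exponential: I(lambda) = 1/lambda^2.
lambda = 19, lambda^2 = 361.
I = 1/361 = 0.002770

0.002770


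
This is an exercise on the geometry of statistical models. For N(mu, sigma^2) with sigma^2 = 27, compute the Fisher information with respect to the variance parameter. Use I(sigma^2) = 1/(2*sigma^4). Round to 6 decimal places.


Fisher information for variance: I(sigma^2) = 1/(2*sigma^4).
sigma^2 = 27, so sigma^4 = 729.
I = 1/(2*729) = 1/1458 = 0.000686

0.000686


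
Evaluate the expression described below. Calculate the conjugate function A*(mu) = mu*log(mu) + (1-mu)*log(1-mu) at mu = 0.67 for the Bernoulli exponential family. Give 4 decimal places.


Legendre transform for Bernoulli:
A*(mu) = mu*log(mu) + (1-mu)*log(1-mu).
mu = 0.67, 1-mu = 0.33.
mu*log(mu) = 0.67*log(0.67) = -0.26832.
(1-mu)*log(1-mu) = 0.33*log(0.33) = -0.365859.
A* = -0.26832 + -0.365859 = -0.6342

-0.6342


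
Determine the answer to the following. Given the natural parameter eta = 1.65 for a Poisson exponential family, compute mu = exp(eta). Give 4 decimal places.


Expectation parameter for Poisson exponential family:
mu = exp(eta).
eta = 1.65.
mu = exp(1.65) = 5.2070

5.2070


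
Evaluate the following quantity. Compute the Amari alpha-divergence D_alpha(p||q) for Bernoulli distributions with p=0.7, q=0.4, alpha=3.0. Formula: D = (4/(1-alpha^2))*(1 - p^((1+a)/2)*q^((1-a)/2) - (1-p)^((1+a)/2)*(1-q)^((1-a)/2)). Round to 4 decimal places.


Amari alpha-divergence:
D = (4/(1-alpha^2))*(1 - p^((1+a)/2)*q^((1-a)/2) - (1-p)^((1+a)/2)*(1-q)^((1-a)/2)).
alpha = 3.0, p = 0.7, q = 0.4.
e1 = (1+alpha)/2 = 2.0, e2 = (1-alpha)/2 = -1.0.
t1 = p^e1 * q^e2 = 0.7^2.0 * 0.4^-1.0 = 1.225.
t2 = (1-p)^e1 * (1-q)^e2 = 0.3^2.0 * 0.6^-1.0 = 0.15.
4/(1-alpha^2) = -0.5.
D = -0.5*(1 - 1.225 - 0.15) = 0.1875

0.1875


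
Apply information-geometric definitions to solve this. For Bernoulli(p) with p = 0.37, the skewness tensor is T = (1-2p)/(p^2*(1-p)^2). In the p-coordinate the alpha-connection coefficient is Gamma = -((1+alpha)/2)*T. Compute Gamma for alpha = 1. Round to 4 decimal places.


Skewness (Amari-Chentsov) tensor: T = (1-2p)/(p^2*(1-p)^2).
p = 0.37, 1-2p = 0.26, p^2 = 0.1369, (1-p)^2 = 0.3969.
T = 0.26/(0.1369 * 0.3969) = 4.785076.
In the p-coordinate, Gamma^(alpha) = Gamma^(0) - (alpha/2)*T with Gamma^(0) = (1/2)*g'(p) = -T/2,
so Gamma^(alpha) = -((1+alpha)/2)*T.
alpha = 1, -(1+alpha)/2 = -1.0.
Gamma = -1.0 * 4.785076 = -4.7851

-4.7851


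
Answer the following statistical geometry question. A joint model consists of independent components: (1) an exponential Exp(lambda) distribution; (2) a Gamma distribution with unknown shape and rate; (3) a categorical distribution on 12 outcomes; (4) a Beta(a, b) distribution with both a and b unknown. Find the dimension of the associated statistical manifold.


The dimension of a statistical manifold equals the number of free
(independent) real parameters of the model. For a product of independent
blocks the parameter counts add.
- exponential (lambda): 1.
- Gamma (shape, rate): 2.
- categorical on 12 outcomes (probabilities sum to 1): 12-1 = 11.
- Beta (a, b): 2.
Total = 1 + 2 + 11 + 2 = 16.
Dimension = 16

16


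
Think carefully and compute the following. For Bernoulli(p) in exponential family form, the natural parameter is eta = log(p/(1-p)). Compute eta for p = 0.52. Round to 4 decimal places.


Natural parameter for Bernoulli: eta = log(p/(1-p)).
p = 0.52, 1-p = 0.48.
p/(1-p) = 1.083333.
eta = log(1.083333) = 0.0800

0.0800


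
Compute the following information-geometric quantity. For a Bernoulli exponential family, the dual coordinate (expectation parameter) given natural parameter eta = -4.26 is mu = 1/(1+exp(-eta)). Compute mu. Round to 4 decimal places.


Dual coordinate (expectation parameter) for Bernoulli:
mu = 1/(1+exp(-eta)).
eta = -4.26.
exp(-eta) = exp(4.26) = 70.809983.
mu = 1/(1+70.809983) = 0.0139

0.0139


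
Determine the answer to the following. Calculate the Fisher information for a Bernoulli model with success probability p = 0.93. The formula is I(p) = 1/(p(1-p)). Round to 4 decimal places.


For Bernoulli(p), Fisher information is I(p) = 1/(p*(1-p)).
p = 0.93, 1-p = 0.07.
p*(1-p) = 0.0651.
I(p) = 1/0.0651 = 15.3610

15.3610


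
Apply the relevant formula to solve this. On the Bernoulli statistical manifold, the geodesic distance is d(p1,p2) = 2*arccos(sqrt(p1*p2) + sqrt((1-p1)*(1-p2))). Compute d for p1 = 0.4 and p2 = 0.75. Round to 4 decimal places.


Geodesic distance on Bernoulli manifold:
d(p1,p2) = 2*arccos(sqrt(p1*p2) + sqrt((1-p1)*(1-p2))).
sqrt(p1*p2) = sqrt(0.4*0.75) = 0.547723.
sqrt((1-p1)*(1-p2)) = sqrt(0.6*0.25) = 0.387298.
arg = 0.547723 + 0.387298 = 0.935021.
d = 2*arccos(0.935021) = 0.7250

0.7250


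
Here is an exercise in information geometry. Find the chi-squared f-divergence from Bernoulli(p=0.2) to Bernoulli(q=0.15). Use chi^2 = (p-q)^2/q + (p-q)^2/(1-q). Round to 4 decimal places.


Chi-squared divergence between Bernoulli distributions:
chi^2 = (p-q)^2/q + (p-q)^2/(1-q).
p = 0.2, q = 0.15, p-q = 0.05.
(p-q)^2 = 0.0025.
term1 = 0.0025/0.15 = 0.016667.
term2 = 0.0025/0.85 = 0.002941.
chi^2 = 0.016667 + 0.002941 = 0.0196

0.0196


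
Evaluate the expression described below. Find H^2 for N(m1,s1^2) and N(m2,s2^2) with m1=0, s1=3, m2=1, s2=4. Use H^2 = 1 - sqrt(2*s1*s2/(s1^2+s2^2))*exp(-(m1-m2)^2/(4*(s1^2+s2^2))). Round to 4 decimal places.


Squared Hellinger distance for Gaussians:
H^2 = 1 - sqrt(2*s1*s2/(s1^2+s2^2)) * exp(-(m1-m2)^2/(4*(s1^2+s2^2))).
s1^2 = 9, s2^2 = 16, s1^2+s2^2 = 25.
sqrt(2*3*4/(25)) = 0.979796.
(m1-m2)^2 = (-1)^2 = 1.
exp(-1/(4*25)) = exp(-0.01) = 0.99005.
H^2 = 1 - 0.979796*0.99005 = 0.0300

0.0300


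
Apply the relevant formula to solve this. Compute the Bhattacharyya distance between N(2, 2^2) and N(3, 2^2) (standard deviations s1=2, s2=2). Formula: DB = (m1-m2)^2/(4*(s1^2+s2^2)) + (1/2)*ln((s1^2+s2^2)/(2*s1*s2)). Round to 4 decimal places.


Bhattacharyya distance between two Gaussians:
DB = (m1-m2)^2/(4*(s1^2+s2^2)) + (1/2)*ln((s1^2+s2^2)/(2*s1*s2)).
(m1-m2)^2 = (-1)^2 = 1.
s1^2+s2^2 = 4 + 4 = 8.
term1 = 1/32 = 0.03125.
term2 = 0.5*ln(8/8.0) = 0.0.
DB = 0.03125 + 0.0 = 0.0313

0.0313


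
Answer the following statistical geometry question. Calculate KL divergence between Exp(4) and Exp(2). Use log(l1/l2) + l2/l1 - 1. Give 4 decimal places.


KL divergence for exponential family:
KL = log(l1/l2) + l2/l1 - 1.
log(4/2) = 0.693147.
2/4 = 0.5.
KL = 0.693147 + 0.5 - 1 = 0.1931

0.1931


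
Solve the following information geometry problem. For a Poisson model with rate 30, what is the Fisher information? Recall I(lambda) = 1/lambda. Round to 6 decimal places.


Fisher information for Poisson: I(lambda) = 1/lambda.
lambda = 30.
I(lambda) = 1/30 = 0.033333

0.033333


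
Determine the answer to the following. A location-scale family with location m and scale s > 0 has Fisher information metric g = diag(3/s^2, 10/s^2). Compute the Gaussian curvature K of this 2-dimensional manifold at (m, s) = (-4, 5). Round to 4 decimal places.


The metric has the form g = (A dm^2 + B ds^2)/s^2 with A = 3, B = 10.
Substitute u = sqrt(A/B)*m: g = B*(du^2 + ds^2)/s^2, i.e. B times the
Poincare upper half-plane metric, which has constant Gaussian curvature -1.
Scaling a 2D metric by a constant c divides the Gaussian curvature by c,
so K = -1/B = -1/(10) = -0.1000 everywhere (the point (m, s) = (-4, 5) is irrelevant:
the curvature is constant).
The requested Gaussian curvature is K = -0.1000.

-0.1000


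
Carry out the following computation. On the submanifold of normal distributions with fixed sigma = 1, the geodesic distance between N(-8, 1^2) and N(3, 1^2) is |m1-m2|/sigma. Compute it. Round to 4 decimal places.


On the fixed-variance normal subfamily, geodesic distance = |m1-m2|/sigma.
|-8 - 3| = 11.
sigma = 1.
d = 11/1 = 11.0000

11.0000


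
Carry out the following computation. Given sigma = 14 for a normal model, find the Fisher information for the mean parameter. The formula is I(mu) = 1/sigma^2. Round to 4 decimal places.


The Fisher information for the mean of a normal distribution is I(mu) = 1/sigma^2.
sigma = 14, so sigma^2 = 196.
I(mu) = 1/196 = 0.0051

0.0051


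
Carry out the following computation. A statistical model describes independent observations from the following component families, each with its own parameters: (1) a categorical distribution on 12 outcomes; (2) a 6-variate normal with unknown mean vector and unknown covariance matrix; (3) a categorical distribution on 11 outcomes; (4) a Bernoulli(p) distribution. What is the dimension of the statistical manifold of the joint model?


The dimension of a statistical manifold equals the number of free
(independent) real parameters of the model. For a product of independent
blocks the parameter counts add.
- categorical on 12 outcomes (probabilities sum to 1): 12-1 = 11.
- 6-variate normal: 6 (mean) + 6*7/2 = 21 (symmetric covariance) = 27.
- categorical on 11 outcomes (probabilities sum to 1): 11-1 = 10.
- Bernoulli (p): 1.
Total = 11 + 27 + 10 + 1 = 49.
Dimension = 49

49


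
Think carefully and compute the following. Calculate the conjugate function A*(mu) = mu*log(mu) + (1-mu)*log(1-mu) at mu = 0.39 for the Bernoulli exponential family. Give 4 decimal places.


Legendre transform for Bernoulli:
A*(mu) = mu*log(mu) + (1-mu)*log(1-mu).
mu = 0.39, 1-mu = 0.61.
mu*log(mu) = 0.39*log(0.39) = -0.367227.
(1-mu)*log(1-mu) = 0.61*log(0.61) = -0.301521.
A* = -0.367227 + -0.301521 = -0.6687

-0.6687


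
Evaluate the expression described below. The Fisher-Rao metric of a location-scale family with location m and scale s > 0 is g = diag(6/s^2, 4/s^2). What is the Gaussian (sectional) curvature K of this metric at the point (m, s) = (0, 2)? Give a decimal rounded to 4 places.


The metric has the form g = (A dm^2 + B ds^2)/s^2 with A = 6, B = 4.
Substitute u = sqrt(A/B)*m: g = B*(du^2 + ds^2)/s^2, i.e. B times the
Poincare upper half-plane metric, which has constant Gaussian curvature -1.
Scaling a 2D metric by a constant c divides the Gaussian curvature by c,
so K = -1/B = -1/(4) = -0.2500 everywhere (the point (m, s) = (0, 2) is irrelevant:
the curvature is constant).
The requested Gaussian curvature is K = -0.2500.

-0.2500


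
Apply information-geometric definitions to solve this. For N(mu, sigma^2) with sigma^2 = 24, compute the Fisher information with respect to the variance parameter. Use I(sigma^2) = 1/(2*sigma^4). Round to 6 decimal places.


Fisher information for variance: I(sigma^2) = 1/(2*sigma^4).
sigma^2 = 24, so sigma^4 = 576.
I = 1/(2*576) = 1/1152 = 0.000868

0.000868


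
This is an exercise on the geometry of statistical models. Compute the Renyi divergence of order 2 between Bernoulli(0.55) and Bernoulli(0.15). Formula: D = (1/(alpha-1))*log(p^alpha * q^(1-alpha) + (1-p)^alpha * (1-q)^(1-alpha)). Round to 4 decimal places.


Renyi divergence of order alpha between Bernoulli distributions:
D = (1/(alpha-1))*log(p^alpha * q^(1-alpha) + (1-p)^alpha * (1-q)^(1-alpha)).
alpha = 2, p = 0.55, q = 0.15.
p^alpha * q^(1-alpha) = 0.55^2 * 0.15^-1 = 2.016667.
(1-p)^alpha * (1-q)^(1-alpha) = 0.45^2 * 0.85^-1 = 0.238235.
sum = 2.016667 + 0.238235 = 2.254902.
D = (1/1)*log(2.254902) = 0.8131

0.8131


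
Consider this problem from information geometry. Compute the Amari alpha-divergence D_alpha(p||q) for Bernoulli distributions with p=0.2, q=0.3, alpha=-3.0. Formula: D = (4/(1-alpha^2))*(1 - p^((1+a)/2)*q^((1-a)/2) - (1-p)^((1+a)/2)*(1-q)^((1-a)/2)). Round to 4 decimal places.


Amari alpha-divergence:
D = (4/(1-alpha^2))*(1 - p^((1+a)/2)*q^((1-a)/2) - (1-p)^((1+a)/2)*(1-q)^((1-a)/2)).
alpha = -3.0, p = 0.2, q = 0.3.
e1 = (1+alpha)/2 = -1.0, e2 = (1-alpha)/2 = 2.0.
t1 = p^e1 * q^e2 = 0.2^-1.0 * 0.3^2.0 = 0.45.
t2 = (1-p)^e1 * (1-q)^e2 = 0.8^-1.0 * 0.7^2.0 = 0.6125.
4/(1-alpha^2) = -0.5.
D = -0.5*(1 - 0.45 - 0.6125) = 0.0312

0.0312


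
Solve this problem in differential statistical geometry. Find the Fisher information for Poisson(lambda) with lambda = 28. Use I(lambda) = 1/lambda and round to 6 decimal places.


Fisher information for Poisson: I(lambda) = 1/lambda.
lambda = 28.
I(lambda) = 1/28 = 0.035714

0.035714


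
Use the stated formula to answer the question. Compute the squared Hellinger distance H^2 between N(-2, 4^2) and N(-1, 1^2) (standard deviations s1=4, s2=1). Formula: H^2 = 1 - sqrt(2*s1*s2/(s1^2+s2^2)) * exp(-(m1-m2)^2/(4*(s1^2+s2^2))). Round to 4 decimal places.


Squared Hellinger distance for Gaussians:
H^2 = 1 - sqrt(2*s1*s2/(s1^2+s2^2)) * exp(-(m1-m2)^2/(4*(s1^2+s2^2))).
s1^2 = 16, s2^2 = 1, s1^2+s2^2 = 17.
sqrt(2*4*1/(17)) = 0.685994.
(m1-m2)^2 = (-1)^2 = 1.
exp(-1/(4*17)) = exp(-0.014706) = 0.985402.
H^2 = 1 - 0.685994*0.985402 = 0.3240

0.3240


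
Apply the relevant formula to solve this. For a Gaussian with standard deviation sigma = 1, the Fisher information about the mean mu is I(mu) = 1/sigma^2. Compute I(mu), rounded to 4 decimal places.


The Fisher information for the mean of a normal distribution is I(mu) = 1/sigma^2.
sigma = 1, so sigma^2 = 1.
I(mu) = 1/1 = 1.0000

1.0000


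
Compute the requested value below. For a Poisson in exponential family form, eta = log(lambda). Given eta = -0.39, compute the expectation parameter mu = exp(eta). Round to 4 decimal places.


Expectation parameter for Poisson exponential family:
mu = exp(eta).
eta = -0.39.
mu = exp(-0.39) = 0.6771

0.6771


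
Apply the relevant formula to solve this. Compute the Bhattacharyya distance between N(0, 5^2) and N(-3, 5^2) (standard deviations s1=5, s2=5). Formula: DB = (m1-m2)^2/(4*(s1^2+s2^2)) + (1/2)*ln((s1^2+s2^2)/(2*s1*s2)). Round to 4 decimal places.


Bhattacharyya distance between two Gaussians:
DB = (m1-m2)^2/(4*(s1^2+s2^2)) + (1/2)*ln((s1^2+s2^2)/(2*s1*s2)).
(m1-m2)^2 = (3)^2 = 9.
s1^2+s2^2 = 25 + 25 = 50.
term1 = 9/200 = 0.045.
term2 = 0.5*ln(50/50.0) = 0.0.
DB = 0.045 + 0.0 = 0.0450

0.0450


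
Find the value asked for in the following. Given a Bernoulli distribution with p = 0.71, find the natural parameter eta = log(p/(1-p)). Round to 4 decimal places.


Natural parameter for Bernoulli: eta = log(p/(1-p)).
p = 0.71, 1-p = 0.29.
p/(1-p) = 2.448276.
eta = log(2.448276) = 0.8954

0.8954


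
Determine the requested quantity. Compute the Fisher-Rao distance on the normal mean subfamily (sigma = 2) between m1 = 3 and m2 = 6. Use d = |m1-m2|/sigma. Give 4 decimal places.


On the fixed-variance normal subfamily, geodesic distance = |m1-m2|/sigma.
|3 - 6| = 3.
sigma = 2.
d = 3/2 = 1.5000

1.5000


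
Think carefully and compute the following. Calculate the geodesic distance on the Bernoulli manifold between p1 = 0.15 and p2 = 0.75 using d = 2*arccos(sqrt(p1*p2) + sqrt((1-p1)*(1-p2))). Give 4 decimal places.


Geodesic distance on Bernoulli manifold:
d(p1,p2) = 2*arccos(sqrt(p1*p2) + sqrt((1-p1)*(1-p2))).
sqrt(p1*p2) = sqrt(0.15*0.75) = 0.33541.
sqrt((1-p1)*(1-p2)) = sqrt(0.85*0.25) = 0.460977.
arg = 0.33541 + 0.460977 = 0.796387.
d = 2*arccos(0.796387) = 1.2990

1.2990


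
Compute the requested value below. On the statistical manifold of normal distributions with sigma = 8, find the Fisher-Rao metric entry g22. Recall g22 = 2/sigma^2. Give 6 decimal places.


For the 2-parameter normal family, the Fisher metric has:
  g11 = 1/sigma^2, g22 = 2/sigma^2.
sigma = 8, sigma^2 = 64.
g22 = 0.031250

0.031250


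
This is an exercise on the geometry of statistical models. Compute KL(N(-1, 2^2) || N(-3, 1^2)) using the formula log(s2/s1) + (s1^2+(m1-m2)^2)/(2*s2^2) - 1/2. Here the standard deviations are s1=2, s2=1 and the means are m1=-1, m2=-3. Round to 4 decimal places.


KL divergence between normal distributions:
KL = log(s2/s1) + (s1^2 + (m1-m2)^2)/(2*s2^2) - 1/2.
log(1/2) = -0.693147.
(2^2 + (-1--3)^2)/(2*1^2) = (4 + 4)/2 = 4.0.
KL = -0.693147 + 4.0 - 0.5 = 2.8069

2.8069


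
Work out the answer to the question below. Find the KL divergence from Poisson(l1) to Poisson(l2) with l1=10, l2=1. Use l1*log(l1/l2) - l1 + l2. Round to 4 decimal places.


KL divergence for Poisson:
KL = l1*log(l1/l2) - l1 + l2.
l1 = 10, l2 = 1.
log(10/1) = 2.302585.
l1*log(l1/l2) = 10 * 2.302585 = 23.025851.
KL = 23.025851 - 10 + 1 = 14.0259

14.0259


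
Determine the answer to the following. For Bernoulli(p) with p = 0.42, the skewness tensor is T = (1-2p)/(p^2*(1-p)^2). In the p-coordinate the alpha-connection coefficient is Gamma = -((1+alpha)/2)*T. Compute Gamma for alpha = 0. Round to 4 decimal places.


Skewness (Amari-Chentsov) tensor: T = (1-2p)/(p^2*(1-p)^2).
p = 0.42, 1-2p = 0.16, p^2 = 0.1764, (1-p)^2 = 0.3364.
T = 0.16/(0.1764 * 0.3364) = 2.696283.
In the p-coordinate, Gamma^(alpha) = Gamma^(0) - (alpha/2)*T with Gamma^(0) = (1/2)*g'(p) = -T/2,
so Gamma^(alpha) = -((1+alpha)/2)*T.
alpha = 0, -(1+alpha)/2 = -0.5.
Gamma = -0.5 * 2.696283 = -1.3481

-1.3481


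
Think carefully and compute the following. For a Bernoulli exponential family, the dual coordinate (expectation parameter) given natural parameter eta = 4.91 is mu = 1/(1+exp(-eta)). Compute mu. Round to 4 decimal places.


Dual coordinate (expectation parameter) for Bernoulli:
mu = 1/(1+exp(-eta)).
eta = 4.91.
exp(-eta) = exp(-4.91) = 0.007372.
mu = 1/(1+0.007372) = 0.9927

0.9927


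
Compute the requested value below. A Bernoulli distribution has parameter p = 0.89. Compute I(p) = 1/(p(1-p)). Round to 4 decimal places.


For Bernoulli(p), Fisher information is I(p) = 1/(p*(1-p)).
p = 0.89, 1-p = 0.11.
p*(1-p) = 0.0979.
I(p) = 1/0.0979 = 10.2145

10.2145


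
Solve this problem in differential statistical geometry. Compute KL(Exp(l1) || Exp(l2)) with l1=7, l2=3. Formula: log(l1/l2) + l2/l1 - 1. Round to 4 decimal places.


KL divergence for exponential family:
KL = log(l1/l2) + l2/l1 - 1.
log(7/3) = 0.847298.
3/7 = 0.428571.
KL = 0.847298 + 0.428571 - 1 = 0.2759

0.2759


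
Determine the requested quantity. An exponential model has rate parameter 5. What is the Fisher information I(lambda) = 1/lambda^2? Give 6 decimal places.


Fisher information for exponential: I(lambda) = 1/lambda^2.
lambda = 5, lambda^2 = 25.
I = 1/25 = 0.040000

0.040000


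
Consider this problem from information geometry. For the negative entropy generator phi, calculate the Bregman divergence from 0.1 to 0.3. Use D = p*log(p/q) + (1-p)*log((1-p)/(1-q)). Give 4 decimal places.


Bregman divergence with negative entropy generator:
D = p*log(p/q) + (1-p)*log((1-p)/(1-q)).
p = 0.1, q = 0.3.
p*log(p/q) = 0.1*log(0.1/0.3) = -0.109861.
(1-p)*log((1-p)/(1-q)) = 0.9*log(0.9/0.7) = 0.226183.
D = -0.109861 + 0.226183 = 0.1163

0.1163


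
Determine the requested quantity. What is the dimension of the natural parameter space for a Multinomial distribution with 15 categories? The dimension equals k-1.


Exponential family dimension calculation:
For Multinomial with k=15 categories, dim = k-1 = 14.

14


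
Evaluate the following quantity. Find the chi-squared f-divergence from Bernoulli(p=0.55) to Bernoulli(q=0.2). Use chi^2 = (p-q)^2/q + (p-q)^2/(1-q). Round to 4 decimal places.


Chi-squared divergence between Bernoulli distributions:
chi^2 = (p-q)^2/q + (p-q)^2/(1-q).
p = 0.55, q = 0.2, p-q = 0.35.
(p-q)^2 = 0.1225.
term1 = 0.1225/0.2 = 0.6125.
term2 = 0.1225/0.8 = 0.153125.
chi^2 = 0.6125 + 0.153125 = 0.7656

0.7656


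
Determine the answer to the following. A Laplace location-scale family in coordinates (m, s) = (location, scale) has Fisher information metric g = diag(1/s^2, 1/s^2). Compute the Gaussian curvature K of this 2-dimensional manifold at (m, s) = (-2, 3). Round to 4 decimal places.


The metric has the form g = (A dm^2 + B ds^2)/s^2 with A = 1, B = 1.
Substitute u = sqrt(A/B)*m: g = B*(du^2 + ds^2)/s^2, i.e. B times the
Poincare upper half-plane metric, which has constant Gaussian curvature -1.
Scaling a 2D metric by a constant c divides the Gaussian curvature by c,
so K = -1/B = -1/(1) = -1.0000 everywhere (the point (m, s) = (-2, 3) is irrelevant:
the curvature is constant).
The requested Gaussian curvature is K = -1.0000.

-1.0000


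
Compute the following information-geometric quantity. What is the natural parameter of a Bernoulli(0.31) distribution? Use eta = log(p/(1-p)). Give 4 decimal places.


Natural parameter for Bernoulli: eta = log(p/(1-p)).
p = 0.31, 1-p = 0.69.
p/(1-p) = 0.449275.
eta = log(0.449275) = -0.8001

-0.8001


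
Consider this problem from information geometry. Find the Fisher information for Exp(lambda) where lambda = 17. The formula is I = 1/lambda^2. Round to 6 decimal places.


Fisher information for exponential: I(lambda) = 1/lambda^2.
lambda = 17, lambda^2 = 289.
I = 1/289 = 0.003460

0.003460


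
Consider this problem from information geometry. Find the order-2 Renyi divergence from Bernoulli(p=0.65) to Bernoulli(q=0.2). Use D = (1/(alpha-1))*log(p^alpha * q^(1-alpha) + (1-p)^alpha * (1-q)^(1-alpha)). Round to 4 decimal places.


Renyi divergence of order alpha between Bernoulli distributions:
D = (1/(alpha-1))*log(p^alpha * q^(1-alpha) + (1-p)^alpha * (1-q)^(1-alpha)).
alpha = 2, p = 0.65, q = 0.2.
p^alpha * q^(1-alpha) = 0.65^2 * 0.2^-1 = 2.1125.
(1-p)^alpha * (1-q)^(1-alpha) = 0.35^2 * 0.8^-1 = 0.153125.
sum = 2.1125 + 0.153125 = 2.265625.
D = (1/1)*log(2.265625) = 0.8179

0.8179


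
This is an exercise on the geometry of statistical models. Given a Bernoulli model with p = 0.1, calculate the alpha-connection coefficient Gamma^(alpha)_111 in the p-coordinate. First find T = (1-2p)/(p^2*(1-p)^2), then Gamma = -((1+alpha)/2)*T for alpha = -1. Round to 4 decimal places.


Skewness (Amari-Chentsov) tensor: T = (1-2p)/(p^2*(1-p)^2).
p = 0.1, 1-2p = 0.8, p^2 = 0.01, (1-p)^2 = 0.81.
T = 0.8/(0.01 * 0.81) = 98.765432.
In the p-coordinate, Gamma^(alpha) = Gamma^(0) - (alpha/2)*T with Gamma^(0) = (1/2)*g'(p) = -T/2,
so Gamma^(alpha) = -((1+alpha)/2)*T.
alpha = -1, -(1+alpha)/2 = 0.0.
Gamma = 0.0 * 98.765432 = 0.0000

0.0000


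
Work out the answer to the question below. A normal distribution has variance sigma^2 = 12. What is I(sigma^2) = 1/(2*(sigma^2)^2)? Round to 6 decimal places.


Fisher information for variance: I(sigma^2) = 1/(2*sigma^4).
sigma^2 = 12, so sigma^4 = 144.
I = 1/(2*144) = 1/288 = 0.003472

0.003472


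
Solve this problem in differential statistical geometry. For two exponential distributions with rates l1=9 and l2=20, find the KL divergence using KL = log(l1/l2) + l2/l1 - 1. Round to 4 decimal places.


KL divergence for exponential family:
KL = log(l1/l2) + l2/l1 - 1.
log(9/20) = -0.798508.
20/9 = 2.222222.
KL = -0.798508 + 2.222222 - 1 = 0.4237

0.4237
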